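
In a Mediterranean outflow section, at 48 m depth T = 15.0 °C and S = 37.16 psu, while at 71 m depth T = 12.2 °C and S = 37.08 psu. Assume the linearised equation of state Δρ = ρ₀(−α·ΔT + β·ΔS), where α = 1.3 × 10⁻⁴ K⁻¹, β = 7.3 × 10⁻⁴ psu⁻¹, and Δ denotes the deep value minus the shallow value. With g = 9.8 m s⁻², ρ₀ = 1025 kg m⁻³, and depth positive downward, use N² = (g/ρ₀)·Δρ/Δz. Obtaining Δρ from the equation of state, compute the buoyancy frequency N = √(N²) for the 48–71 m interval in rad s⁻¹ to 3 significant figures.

0.0114 rad s⁻¹

ΔT = -2.8 K, ΔS = -0.08 psu (deep − shallow).
Δρ/ρ₀ = −αΔT + βΔS = 3.64 × 10⁻⁴ − 5.84 × 10⁻⁵ = 3.056 × 10⁻⁴, so Δρ ≈ 0.3132 kg m⁻³.
N² = (g/ρ₀)·Δρ/Δz = g·(Δρ/ρ₀)/Δz = 9.8 × 3.056 × 10⁻⁴ / 23 = 1.3021 × 10⁻⁴ s⁻².
N = √(1.3021 × 10⁻⁴) = 0.011411 rad s⁻¹ ≈ 0.0114 rad s⁻¹.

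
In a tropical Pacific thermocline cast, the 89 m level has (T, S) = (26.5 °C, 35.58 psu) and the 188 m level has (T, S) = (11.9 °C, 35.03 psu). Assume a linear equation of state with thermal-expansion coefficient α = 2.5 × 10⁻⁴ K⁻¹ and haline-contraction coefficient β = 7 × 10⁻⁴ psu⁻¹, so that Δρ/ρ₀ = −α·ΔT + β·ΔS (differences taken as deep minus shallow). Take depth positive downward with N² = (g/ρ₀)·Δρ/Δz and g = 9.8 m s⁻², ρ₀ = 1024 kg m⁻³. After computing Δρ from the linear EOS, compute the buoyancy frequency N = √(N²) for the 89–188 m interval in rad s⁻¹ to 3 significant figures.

ΔT = -14.6 K, ΔS = -0.55 psu (deep − shallow).
Δρ/ρ₀ = −αΔT + βΔS = 3.65 × 10⁻³ − 3.85 × 10⁻⁴ = 3.265 × 10⁻³, so Δρ ≈ 3.343 kg m⁻³.
N² = (g/ρ₀)·Δρ/Δz = g·(Δρ/ρ₀)/Δz = 9.8 × 3.265 × 10⁻³ / 99 = 3.2320 × 10⁻⁴ s⁻².
N = √(3.2320 × 10⁻⁴) = 0.017978 rad s⁻¹ ≈ 0.0180 rad s⁻¹.

0.0180 rad s⁻¹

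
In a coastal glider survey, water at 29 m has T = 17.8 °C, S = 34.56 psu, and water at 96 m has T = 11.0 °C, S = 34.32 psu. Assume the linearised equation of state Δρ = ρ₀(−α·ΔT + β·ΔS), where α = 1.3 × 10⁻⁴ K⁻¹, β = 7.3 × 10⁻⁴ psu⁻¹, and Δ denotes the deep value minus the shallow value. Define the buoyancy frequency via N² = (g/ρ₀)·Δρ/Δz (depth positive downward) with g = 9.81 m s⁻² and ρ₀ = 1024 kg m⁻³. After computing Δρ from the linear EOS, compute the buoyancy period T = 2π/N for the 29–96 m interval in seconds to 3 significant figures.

617 s

ΔT = -6.8 K, ΔS = -0.24 psu (deep − shallow).
Δρ/ρ₀ = −αΔT + βΔS = 8.84 × 10⁻⁴ − 1.752 × 10⁻⁴ = 7.088 × 10⁻⁴, so Δρ ≈ 0.7258 kg m⁻³.
N² = (g/ρ₀)·Δρ/Δz = g·(Δρ/ρ₀)/Δz = 9.81 × 7.088 × 10⁻⁴ / 67 = 1.0378 × 10⁻⁴ s⁻².
N = √(1.0378 × 10⁻⁴) = 0.010187 rad s⁻¹ → T = 2π/N = 616.78 s ≈ 617 s.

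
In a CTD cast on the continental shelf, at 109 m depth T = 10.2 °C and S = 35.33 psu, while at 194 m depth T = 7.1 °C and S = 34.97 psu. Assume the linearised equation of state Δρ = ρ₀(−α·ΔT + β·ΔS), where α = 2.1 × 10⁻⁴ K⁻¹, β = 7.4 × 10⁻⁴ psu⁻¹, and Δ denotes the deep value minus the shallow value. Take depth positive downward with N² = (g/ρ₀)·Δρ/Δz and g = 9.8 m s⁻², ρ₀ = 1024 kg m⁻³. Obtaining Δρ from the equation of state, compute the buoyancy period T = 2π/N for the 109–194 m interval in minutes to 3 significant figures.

ΔT = -3.1 K, ΔS = -0.36 psu (deep − shallow).
Δρ/ρ₀ = −αΔT + βΔS = 6.51 × 10⁻⁴ − 2.664 × 10⁻⁴ = 3.846 × 10⁻⁴, so Δρ ≈ 0.3938 kg m⁻³.
N² = (g/ρ₀)·Δρ/Δz = g·(Δρ/ρ₀)/Δz = 9.8 × 3.846 × 10⁻⁴ / 85 = 4.4342 × 10⁻⁵ s⁻².
N = √(4.4342 × 10⁻⁵) = 6.6590 × 10⁻³ rad s⁻¹ → T = 2π/N = 943.56 s = 15.726 min ≈ 15.7 min.

15.7 min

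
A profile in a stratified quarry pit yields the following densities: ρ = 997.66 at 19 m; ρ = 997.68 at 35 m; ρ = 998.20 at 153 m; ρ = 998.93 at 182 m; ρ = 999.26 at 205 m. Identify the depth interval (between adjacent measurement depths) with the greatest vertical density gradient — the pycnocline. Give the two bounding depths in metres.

Compute the density gradient over each adjacent pair:
  19–35 m: Δρ/Δz = 0.02/16 = 1.3 × 10⁻³ kg m⁻⁴
  35–153 m: Δρ/Δz = 0.52/118 = 4.4 × 10⁻³ kg m⁻⁴
  153–182 m: Δρ/Δz = 0.73/29 = 0.025 kg m⁻⁴
  182–205 m: Δρ/Δz = 0.33/23 = 0.014 kg m⁻⁴
The largest gradient is in the 153–182 m interval — the pycnocline.

153–182 m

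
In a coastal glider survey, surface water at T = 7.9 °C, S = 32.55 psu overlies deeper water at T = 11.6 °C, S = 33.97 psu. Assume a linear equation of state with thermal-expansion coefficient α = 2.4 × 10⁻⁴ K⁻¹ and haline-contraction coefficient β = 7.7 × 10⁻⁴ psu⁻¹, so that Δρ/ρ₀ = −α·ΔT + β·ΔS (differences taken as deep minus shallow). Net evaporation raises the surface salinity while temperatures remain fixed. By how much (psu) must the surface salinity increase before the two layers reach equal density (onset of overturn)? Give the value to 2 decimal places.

Neutral buoyancy requires −α(T_deep − T_surf) + β(S_deep − S_surf′) = 0.
S_surf′ = S_deep − (α/β)·ΔT = 33.97 − (2.4 × 10⁻⁴/7.7 × 10⁻⁴)·(+3.7) = 32.8168 psu.
Increase required: 32.8168 − 32.55 = 0.2668 psu.

0.27 psu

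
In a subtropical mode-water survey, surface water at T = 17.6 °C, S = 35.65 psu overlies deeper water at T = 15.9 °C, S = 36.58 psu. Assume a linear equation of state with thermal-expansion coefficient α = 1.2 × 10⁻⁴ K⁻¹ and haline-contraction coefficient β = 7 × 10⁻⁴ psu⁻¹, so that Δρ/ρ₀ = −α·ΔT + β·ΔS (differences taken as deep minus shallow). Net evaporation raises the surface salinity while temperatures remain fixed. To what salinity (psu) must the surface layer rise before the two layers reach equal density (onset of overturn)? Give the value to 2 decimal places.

36.87 psu

Neutral buoyancy requires −α(T_deep − T_surf) + β(S_deep − S_surf′) = 0.
S_surf′ = S_deep − (α/β)·ΔT = 36.58 − (1.2 × 10⁻⁴/7 × 10⁻⁴)·(-1.7) = 36.8714 psu.
Increase required: 36.8714 − 35.65 = 1.2214 psu.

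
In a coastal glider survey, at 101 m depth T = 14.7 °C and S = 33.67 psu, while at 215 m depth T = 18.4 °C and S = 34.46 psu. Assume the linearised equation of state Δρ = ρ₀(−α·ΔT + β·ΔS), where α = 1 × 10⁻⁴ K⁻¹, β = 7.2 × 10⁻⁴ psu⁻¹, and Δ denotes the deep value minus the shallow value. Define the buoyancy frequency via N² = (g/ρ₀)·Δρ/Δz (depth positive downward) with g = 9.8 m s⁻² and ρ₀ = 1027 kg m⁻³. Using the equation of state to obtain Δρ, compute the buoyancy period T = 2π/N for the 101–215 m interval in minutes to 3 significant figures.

ΔT = +3.7 K, ΔS = +0.79 psu (deep − shallow).
Δρ/ρ₀ = −αΔT + βΔS = -3.70 × 10⁻⁴ + 5.688 × 10⁻⁴ = 1.988 × 10⁻⁴, so Δρ ≈ 0.2042 kg m⁻³.
N² = (g/ρ₀)·Δρ/Δz = g·(Δρ/ρ₀)/Δz = 9.8 × 1.988 × 10⁻⁴ / 114 = 1.7090 × 10⁻⁵ s⁻².
N = √(1.7090 × 10⁻⁵) = 4.1340 × 10⁻³ rad s⁻¹ → T = 2π/N = 1.5199 × 10³ s = 25.332 min ≈ 25.3 min.

25.3 min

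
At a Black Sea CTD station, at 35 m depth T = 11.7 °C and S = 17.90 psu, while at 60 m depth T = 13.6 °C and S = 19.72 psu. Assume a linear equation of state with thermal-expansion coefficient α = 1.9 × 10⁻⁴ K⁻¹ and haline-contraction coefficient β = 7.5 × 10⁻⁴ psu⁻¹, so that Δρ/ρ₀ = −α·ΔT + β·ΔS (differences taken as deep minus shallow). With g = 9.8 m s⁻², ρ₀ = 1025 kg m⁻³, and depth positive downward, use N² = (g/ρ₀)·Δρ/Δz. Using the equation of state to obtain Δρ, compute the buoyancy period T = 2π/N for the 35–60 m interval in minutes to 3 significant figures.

5.28 min

ΔT = +1.9 K, ΔS = +1.82 psu (deep − shallow).
Δρ/ρ₀ = −αΔT + βΔS = -3.61 × 10⁻⁴ + 1.365 × 10⁻³ = 1.004 × 10⁻³, so Δρ ≈ 1.029 kg m⁻³.
N² = (g/ρ₀)·Δρ/Δz = g·(Δρ/ρ₀)/Δz = 9.8 × 1.004 × 10⁻³ / 25 = 3.9357 × 10⁻⁴ s⁻².
N = √(3.9357 × 10⁻⁴) = 0.019839 rad s⁻¹ → T = 2π/N = 316.71 s = 5.2785 min ≈ 5.28 min.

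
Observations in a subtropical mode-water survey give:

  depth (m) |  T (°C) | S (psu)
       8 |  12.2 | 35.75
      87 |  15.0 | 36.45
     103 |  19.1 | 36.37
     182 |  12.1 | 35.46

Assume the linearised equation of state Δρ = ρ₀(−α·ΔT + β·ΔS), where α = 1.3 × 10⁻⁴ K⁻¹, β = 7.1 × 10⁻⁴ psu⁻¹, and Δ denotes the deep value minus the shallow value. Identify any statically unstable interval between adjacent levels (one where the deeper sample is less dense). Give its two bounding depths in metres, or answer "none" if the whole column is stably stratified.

87–103 m

Evaluate Δρ/ρ₀ = −αΔT + βΔS across each adjacent pair:
  8–87 m: −αΔT+βΔS = −(1.3 × 10⁻⁴)(+2.8)+(7.1 × 10⁻⁴)(+0.70) = 1.3 × 10⁻⁴ → stable
  87–103 m: −αΔT+βΔS = −(1.3 × 10⁻⁴)(+4.1)+(7.1 × 10⁻⁴)(-0.08) = -5.9 × 10⁻⁴ → UNSTABLE
  103–182 m: −αΔT+βΔS = −(1.3 × 10⁻⁴)(-7.0)+(7.1 × 10⁻⁴)(-0.91) = 2.6 × 10⁻⁴ → stable
The 87–103 m interval has Δρ < 0: lighter water underlies denser water.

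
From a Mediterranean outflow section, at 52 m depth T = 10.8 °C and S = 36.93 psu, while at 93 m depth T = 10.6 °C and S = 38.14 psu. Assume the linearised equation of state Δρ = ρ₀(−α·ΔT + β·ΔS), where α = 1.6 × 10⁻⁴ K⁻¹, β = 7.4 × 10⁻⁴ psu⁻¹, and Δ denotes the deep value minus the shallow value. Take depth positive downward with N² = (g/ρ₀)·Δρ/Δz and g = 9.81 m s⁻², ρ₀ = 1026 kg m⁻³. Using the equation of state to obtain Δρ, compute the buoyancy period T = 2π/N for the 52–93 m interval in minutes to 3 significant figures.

ΔT = -0.2 K, ΔS = +1.21 psu (deep − shallow).
Δρ/ρ₀ = −αΔT + βΔS = 3.20 × 10⁻⁵ + 8.954 × 10⁻⁴ = 9.274 × 10⁻⁴, so Δρ ≈ 0.9515 kg m⁻³.
N² = (g/ρ₀)·Δρ/Δz = g·(Δρ/ρ₀)/Δz = 9.81 × 9.274 × 10⁻⁴ / 41 = 2.2190 × 10⁻⁴ s⁻².
N = √(2.2190 × 10⁻⁴) = 0.014896 rad s⁻¹ → T = 2π/N = 421.80 s = 7.0300 min ≈ 7.03 min.

7.03 min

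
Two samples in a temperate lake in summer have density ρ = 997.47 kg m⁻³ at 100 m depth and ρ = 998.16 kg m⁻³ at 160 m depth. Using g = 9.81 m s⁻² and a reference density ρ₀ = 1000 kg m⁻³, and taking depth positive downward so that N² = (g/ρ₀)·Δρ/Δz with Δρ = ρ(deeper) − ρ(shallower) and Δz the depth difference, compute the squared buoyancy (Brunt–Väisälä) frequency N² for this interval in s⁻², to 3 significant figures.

1.13 × 10⁻⁴ s⁻²

Δρ = 998.16 − 997.47 = 0.69 kg m⁻³ over Δz = 160 − 100 = 60 m.
N² = (9.81/1000) × (0.69/60) = 1.1282 × 10⁻⁴ s⁻² ≈ 1.13 × 10⁻⁴ s⁻².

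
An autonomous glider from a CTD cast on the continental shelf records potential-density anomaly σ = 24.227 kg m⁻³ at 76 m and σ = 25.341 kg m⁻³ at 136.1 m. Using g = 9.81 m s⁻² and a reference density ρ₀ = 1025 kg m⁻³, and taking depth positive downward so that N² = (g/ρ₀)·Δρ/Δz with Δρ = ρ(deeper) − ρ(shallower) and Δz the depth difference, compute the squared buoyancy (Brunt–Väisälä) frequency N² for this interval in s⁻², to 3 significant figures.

1.77 × 10⁻⁴ s⁻²

Δρ = 1025.341 − 1024.227 = 1.114 kg m⁻³ over Δz = 136.1 − 76 = 60.1 m.
N² = (9.81/1025) × (1.114/60.1) = 1.7740 × 10⁻⁴ s⁻² ≈ 1.77 × 10⁻⁴ s⁻².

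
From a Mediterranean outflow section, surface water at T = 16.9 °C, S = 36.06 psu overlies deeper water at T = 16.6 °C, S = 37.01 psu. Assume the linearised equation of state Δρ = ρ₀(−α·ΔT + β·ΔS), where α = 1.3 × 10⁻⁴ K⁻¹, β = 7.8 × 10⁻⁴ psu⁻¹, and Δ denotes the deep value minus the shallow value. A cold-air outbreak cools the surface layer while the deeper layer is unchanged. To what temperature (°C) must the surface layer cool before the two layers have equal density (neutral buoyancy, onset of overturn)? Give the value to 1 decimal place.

10.9 °C

Neutral buoyancy requires Δρ = 0, i.e. −α(T_deep − T_surf′) + β(S_deep − S_surf) = 0.
T_surf′ = T_deep − (β/α)·ΔS = 16.6 − (7.8 × 10⁻⁴/1.3 × 10⁻⁴)·(+0.95) = 10.900 °C.
Cooling required: 16.9 − (10.900) = 6.000 °C.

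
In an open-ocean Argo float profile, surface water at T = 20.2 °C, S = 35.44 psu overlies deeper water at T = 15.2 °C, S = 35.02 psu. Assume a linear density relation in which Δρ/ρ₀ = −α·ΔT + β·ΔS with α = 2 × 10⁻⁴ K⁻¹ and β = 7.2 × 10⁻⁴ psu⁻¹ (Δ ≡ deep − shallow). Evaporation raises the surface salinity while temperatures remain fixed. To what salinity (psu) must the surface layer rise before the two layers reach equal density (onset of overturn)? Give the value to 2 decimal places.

Neutral buoyancy requires −α(T_deep − T_surf) + β(S_deep − S_surf′) = 0.
S_surf′ = S_deep − (α/β)·ΔT = 35.02 − (2 × 10⁻⁴/7.2 × 10⁻⁴)·(-5.0) = 36.4089 psu.
Increase required: 36.4089 − 35.44 = 0.9689 psu.

36.41 psu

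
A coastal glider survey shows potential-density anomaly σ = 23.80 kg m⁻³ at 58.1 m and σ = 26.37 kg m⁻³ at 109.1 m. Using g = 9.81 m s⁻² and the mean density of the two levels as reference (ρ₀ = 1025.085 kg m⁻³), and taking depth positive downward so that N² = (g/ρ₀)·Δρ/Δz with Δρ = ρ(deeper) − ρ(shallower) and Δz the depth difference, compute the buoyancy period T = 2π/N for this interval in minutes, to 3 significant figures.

Δρ = 1026.37 − 1023.80 = 2.57 kg m⁻³ over Δz = 109.1 − 58.1 = 51 m.
N² = (9.81/1025.085) × (2.57/51) = 4.8225 × 10⁻⁴ s⁻².
N = √(4.8225 × 10⁻⁴) = 0.021960 rad s⁻¹, so T = 2π/N = 286.12 s = 4.7687 min ≈ 4.77 min.

4.77 min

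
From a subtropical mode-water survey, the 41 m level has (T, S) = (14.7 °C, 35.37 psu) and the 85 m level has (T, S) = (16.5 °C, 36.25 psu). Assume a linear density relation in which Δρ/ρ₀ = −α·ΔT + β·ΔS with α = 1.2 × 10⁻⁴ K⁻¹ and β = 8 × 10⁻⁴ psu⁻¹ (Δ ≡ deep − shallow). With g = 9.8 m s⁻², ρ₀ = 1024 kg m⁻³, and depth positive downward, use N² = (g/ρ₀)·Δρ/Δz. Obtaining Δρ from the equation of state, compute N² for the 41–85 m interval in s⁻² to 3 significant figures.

1.09 × 10⁻⁴ s⁻²

ΔT = +1.8 K, ΔS = +0.88 psu (deep − shallow).
Δρ/ρ₀ = −αΔT + βΔS = -2.16 × 10⁻⁴ + 7.04 × 10⁻⁴ = 4.88 × 10⁻⁴, so Δρ ≈ 0.4997 kg m⁻³.
N² = (g/ρ₀)·Δρ/Δz = g·(Δρ/ρ₀)/Δz = 9.8 × 4.88 × 10⁻⁴ / 44 = 1.0869 × 10⁻⁴ s⁻² ≈ 1.09 × 10⁻⁴ s⁻².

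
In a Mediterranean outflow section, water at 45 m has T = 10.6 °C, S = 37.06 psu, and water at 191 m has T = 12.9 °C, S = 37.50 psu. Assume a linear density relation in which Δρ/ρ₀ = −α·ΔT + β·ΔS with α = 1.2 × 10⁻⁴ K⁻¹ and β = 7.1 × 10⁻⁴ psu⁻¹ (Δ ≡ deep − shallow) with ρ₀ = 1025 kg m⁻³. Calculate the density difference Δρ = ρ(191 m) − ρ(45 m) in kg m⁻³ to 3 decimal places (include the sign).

+0.037 kg m⁻³

ΔT = +2.3 K, ΔS = +0.44 psu (deep − shallow).
Δρ/ρ₀ = −(1.2 × 10⁻⁴)(+2.3) + (7.1 × 10⁻⁴)(+0.44) = 3.64 × 10⁻⁵.
Δρ = 1025 × (3.64 × 10⁻⁵) = +0.037 kg m⁻³.
Positive Δρ: denser below, stable.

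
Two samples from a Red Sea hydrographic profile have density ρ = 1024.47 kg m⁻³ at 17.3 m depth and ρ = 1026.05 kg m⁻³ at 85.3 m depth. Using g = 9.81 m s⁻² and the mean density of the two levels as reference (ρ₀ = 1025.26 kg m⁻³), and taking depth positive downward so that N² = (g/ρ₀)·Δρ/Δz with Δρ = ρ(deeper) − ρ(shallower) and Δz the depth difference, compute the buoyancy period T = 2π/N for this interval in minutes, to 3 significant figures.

Δρ = 1026.05 − 1024.47 = 1.58 kg m⁻³ over Δz = 85.3 − 17.3 = 68 m.
N² = (9.81/1025.26) × (1.58/68) = 2.2232 × 10⁻⁴ s⁻².
N = √(2.2232 × 10⁻⁴) = 0.014910 rad s⁻¹, so T = 2π/N = 421.41 s = 7.0235 min ≈ 7.02 min.

7.02 min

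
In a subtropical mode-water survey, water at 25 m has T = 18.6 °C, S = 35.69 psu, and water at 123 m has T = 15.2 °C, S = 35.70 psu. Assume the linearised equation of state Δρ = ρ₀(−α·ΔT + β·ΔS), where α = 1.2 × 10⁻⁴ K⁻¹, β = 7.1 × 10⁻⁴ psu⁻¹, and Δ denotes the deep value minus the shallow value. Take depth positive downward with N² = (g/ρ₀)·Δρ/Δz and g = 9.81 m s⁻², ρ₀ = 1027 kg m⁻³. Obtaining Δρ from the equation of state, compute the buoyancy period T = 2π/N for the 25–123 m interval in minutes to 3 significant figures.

16.2 min

ΔT = -3.4 K, ΔS = +0.01 psu (deep − shallow).
Δρ/ρ₀ = −αΔT + βΔS = 4.08 × 10⁻⁴ + 7.10 × 10⁻⁶ = 4.151 × 10⁻⁴, so Δρ ≈ 0.4263 kg m⁻³.
N² = (g/ρ₀)·Δρ/Δz = g·(Δρ/ρ₀)/Δz = 9.81 × 4.151 × 10⁻⁴ / 98 = 4.1552 × 10⁻⁵ s⁻².
N = √(4.1552 × 10⁻⁵) = 6.4461 × 10⁻³ rad s⁻¹ → T = 2π/N = 974.73 s = 16.245 min ≈ 16.2 min.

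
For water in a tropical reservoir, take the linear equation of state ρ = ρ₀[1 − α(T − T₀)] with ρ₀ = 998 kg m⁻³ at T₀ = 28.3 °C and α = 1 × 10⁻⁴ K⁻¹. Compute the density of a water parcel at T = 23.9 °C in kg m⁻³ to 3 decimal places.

998.439 kg m⁻³

T − T₀ = -4.4 K.
Bracket = 1 − α·(-4.4) = 1 + (4.40 × 10⁻⁴) = 1.0004400.
ρ = 998 × 1.0004400 = 998.439 kg m⁻³.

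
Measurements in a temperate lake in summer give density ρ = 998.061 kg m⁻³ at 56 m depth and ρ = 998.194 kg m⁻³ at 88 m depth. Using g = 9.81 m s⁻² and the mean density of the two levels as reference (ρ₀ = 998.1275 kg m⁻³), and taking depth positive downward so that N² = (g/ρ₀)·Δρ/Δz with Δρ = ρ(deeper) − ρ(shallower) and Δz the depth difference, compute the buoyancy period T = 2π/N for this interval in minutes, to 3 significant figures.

Δρ = 998.194 − 998.061 = 0.133 kg m⁻³ over Δz = 88 − 56 = 32 m.
N² = (9.81/998.1275) × (0.133/32) = 4.0849 × 10⁻⁵ s⁻².
N = √(4.0849 × 10⁻⁵) = 6.3913 × 10⁻³ rad s⁻¹, so T = 2π/N = 983.08 s = 16.385 min ≈ 16.4 min.

16.4 min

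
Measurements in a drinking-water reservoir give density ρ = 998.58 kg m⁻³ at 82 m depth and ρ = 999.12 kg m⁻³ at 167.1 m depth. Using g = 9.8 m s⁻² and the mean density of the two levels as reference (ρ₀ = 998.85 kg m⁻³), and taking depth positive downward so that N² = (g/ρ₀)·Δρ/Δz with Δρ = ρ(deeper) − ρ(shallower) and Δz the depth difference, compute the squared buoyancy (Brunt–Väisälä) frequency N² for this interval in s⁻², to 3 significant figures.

Δρ = 999.12 − 998.58 = 0.54 kg m⁻³ over Δz = 167.1 − 82 = 85.1 m.
N² = (9.8/998.85) × (0.54/85.1) = 6.2257 × 10⁻⁵ s⁻² ≈ 6.23 × 10⁻⁵ s⁻².

6.23 × 10⁻⁵ s⁻²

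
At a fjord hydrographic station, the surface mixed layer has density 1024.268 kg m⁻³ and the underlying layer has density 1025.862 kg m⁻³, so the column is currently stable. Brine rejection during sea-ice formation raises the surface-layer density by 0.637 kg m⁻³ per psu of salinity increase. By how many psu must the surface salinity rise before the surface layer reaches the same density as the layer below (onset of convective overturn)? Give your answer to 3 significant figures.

Density deficit of the surface layer: 1025.862 − 1024.268 = 1.594 kg m⁻³.
Required change = 1.594 / 0.637 = 2.50 psu.

2.50 psu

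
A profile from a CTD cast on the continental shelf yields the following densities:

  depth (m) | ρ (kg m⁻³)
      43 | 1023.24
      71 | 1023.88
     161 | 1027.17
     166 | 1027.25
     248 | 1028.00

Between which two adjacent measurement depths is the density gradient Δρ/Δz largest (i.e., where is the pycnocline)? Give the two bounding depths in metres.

Compute the density gradient over each adjacent pair:
  43–71 m: Δρ/Δz = 0.64/28 = 0.023 kg m⁻⁴
  71–161 m: Δρ/Δz = 3.29/90 = 0.037 kg m⁻⁴
  161–166 m: Δρ/Δz = 0.08/5 = 0.016 kg m⁻⁴
  166–248 m: Δρ/Δz = 0.75/82 = 9.1 × 10⁻³ kg m⁻⁴
The largest gradient is in the 71–161 m interval — the pycnocline.

71–161 m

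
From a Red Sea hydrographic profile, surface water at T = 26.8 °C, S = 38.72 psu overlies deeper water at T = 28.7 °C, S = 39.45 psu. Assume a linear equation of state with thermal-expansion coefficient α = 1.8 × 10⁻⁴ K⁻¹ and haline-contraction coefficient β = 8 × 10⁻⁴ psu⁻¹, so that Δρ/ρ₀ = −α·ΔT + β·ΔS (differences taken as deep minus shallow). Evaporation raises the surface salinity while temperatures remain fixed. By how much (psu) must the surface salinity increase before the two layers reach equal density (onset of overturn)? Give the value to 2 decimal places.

0.30 psu

Neutral buoyancy requires −α(T_deep − T_surf) + β(S_deep − S_surf′) = 0.
S_surf′ = S_deep − (α/β)·ΔT = 39.45 − (1.8 × 10⁻⁴/8 × 10⁻⁴)·(+1.9) = 39.0225 psu.
Increase required: 39.0225 − 38.72 = 0.3025 psu.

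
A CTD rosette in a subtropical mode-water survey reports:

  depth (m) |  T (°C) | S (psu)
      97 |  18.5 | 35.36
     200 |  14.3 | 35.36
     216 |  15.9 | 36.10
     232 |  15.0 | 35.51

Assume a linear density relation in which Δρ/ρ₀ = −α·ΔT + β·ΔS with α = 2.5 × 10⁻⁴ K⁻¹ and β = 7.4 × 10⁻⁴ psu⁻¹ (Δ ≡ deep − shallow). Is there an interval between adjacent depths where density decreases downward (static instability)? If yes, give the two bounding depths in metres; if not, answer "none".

Evaluate Δρ/ρ₀ = −αΔT + βΔS across each adjacent pair:
  97–200 m: −αΔT+βΔS = −(2.5 × 10⁻⁴)(-4.2)+(7.4 × 10⁻⁴)(+0.00) = 1.1 × 10⁻³ → stable
  200–216 m: −αΔT+βΔS = −(2.5 × 10⁻⁴)(+1.6)+(7.4 × 10⁻⁴)(+0.74) = 1.5 × 10⁻⁴ → stable
  216–232 m: −αΔT+βΔS = −(2.5 × 10⁻⁴)(-0.9)+(7.4 × 10⁻⁴)(-0.59) = -2.1 × 10⁻⁴ → UNSTABLE
The 216–232 m interval has Δρ < 0: lighter water underlies denser water.

216–232 m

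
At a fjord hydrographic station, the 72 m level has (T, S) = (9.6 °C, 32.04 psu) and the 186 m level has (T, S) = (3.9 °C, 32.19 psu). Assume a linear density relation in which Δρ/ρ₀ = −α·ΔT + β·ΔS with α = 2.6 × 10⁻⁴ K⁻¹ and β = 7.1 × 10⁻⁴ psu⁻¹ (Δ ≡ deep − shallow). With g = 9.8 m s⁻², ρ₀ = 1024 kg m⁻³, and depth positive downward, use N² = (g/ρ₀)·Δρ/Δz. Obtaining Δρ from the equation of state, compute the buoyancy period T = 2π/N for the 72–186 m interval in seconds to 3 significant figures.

ΔT = -5.7 K, ΔS = +0.15 psu (deep − shallow).
Δρ/ρ₀ = −αΔT + βΔS = 1.482 × 10⁻³ + 1.065 × 10⁻⁴ = 1.5885 × 10⁻³, so Δρ ≈ 1.627 kg m⁻³.
N² = (g/ρ₀)·Δρ/Δz = g·(Δρ/ρ₀)/Δz = 9.8 × 1.5885 × 10⁻³ / 114 = 1.3656 × 10⁻⁴ s⁻².
N = √(1.3656 × 10⁻⁴) = 0.011686 rad s⁻¹ → T = 2π/N = 537.67 s ≈ 538 s.

538 s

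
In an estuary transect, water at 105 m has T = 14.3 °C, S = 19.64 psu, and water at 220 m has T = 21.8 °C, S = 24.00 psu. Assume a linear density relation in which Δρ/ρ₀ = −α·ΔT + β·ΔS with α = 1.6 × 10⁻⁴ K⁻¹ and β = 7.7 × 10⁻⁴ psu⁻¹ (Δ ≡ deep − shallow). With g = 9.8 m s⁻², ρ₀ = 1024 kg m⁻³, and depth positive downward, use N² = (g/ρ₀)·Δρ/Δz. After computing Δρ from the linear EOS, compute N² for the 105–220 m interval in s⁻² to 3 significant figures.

ΔT = +7.5 K, ΔS = +4.36 psu (deep − shallow).
Δρ/ρ₀ = −αΔT + βΔS = -1.20 × 10⁻³ + 3.3572 × 10⁻³ = 2.1572 × 10⁻³, so Δρ ≈ 2.209 kg m⁻³.
N² = (g/ρ₀)·Δρ/Δz = g·(Δρ/ρ₀)/Δz = 9.8 × 2.1572 × 10⁻³ / 115 = 1.8383 × 10⁻⁴ s⁻² ≈ 1.84 × 10⁻⁴ s⁻².

1.84 × 10⁻⁴ s⁻²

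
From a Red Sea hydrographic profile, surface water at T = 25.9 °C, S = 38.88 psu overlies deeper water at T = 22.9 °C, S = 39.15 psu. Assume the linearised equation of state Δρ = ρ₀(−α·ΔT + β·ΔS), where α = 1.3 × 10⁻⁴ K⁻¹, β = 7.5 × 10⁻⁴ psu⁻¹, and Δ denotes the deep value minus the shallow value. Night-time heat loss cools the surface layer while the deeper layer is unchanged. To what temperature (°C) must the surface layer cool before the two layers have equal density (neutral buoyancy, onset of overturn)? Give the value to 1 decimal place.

Neutral buoyancy requires Δρ = 0, i.e. −α(T_deep − T_surf′) + β(S_deep − S_surf) = 0.
T_surf′ = T_deep − (β/α)·ΔS = 22.9 − (7.5 × 10⁻⁴/1.3 × 10⁻⁴)·(+0.27) = 21.342 °C.
Cooling required: 25.9 − (21.342) = 4.558 °C.

21.3 °C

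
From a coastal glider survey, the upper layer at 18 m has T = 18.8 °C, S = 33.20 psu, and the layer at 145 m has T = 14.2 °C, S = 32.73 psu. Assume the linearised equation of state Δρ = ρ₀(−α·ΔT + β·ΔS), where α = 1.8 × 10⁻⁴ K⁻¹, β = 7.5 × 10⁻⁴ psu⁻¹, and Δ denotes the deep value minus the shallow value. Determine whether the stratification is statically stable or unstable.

ΔT = 14.2 − 18.8 = -4.6 K and ΔS = 32.73 − 33.20 = -0.47 psu (deep − shallow).
−αΔT = 8.28 × 10⁻⁴; βΔS = -3.525 × 10⁻⁴; sum Δρ/ρ₀ = 4.755 × 10⁻⁴.
Δρ/ρ₀ > 0, so Δρ > 0: deeper water is denser → statically stable.

stable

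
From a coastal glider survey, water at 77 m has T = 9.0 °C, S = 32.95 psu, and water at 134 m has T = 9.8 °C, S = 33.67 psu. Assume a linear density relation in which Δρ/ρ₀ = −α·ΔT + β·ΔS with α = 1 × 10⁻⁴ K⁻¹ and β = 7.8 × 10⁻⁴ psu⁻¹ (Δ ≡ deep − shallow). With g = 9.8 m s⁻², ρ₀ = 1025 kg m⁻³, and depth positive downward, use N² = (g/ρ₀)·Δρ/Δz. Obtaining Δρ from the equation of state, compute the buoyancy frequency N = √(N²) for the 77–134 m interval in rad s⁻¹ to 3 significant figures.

ΔT = +0.8 K, ΔS = +0.72 psu (deep − shallow).
Δρ/ρ₀ = −αΔT + βΔS = -8.00 × 10⁻⁵ + 5.616 × 10⁻⁴ = 4.816 × 10⁻⁴, so Δρ ≈ 0.4936 kg m⁻³.
N² = (g/ρ₀)·Δρ/Δz = g·(Δρ/ρ₀)/Δz = 9.8 × 4.816 × 10⁻⁴ / 57 = 8.2801 × 10⁻⁵ s⁻².
N = √(8.2801 × 10⁻⁵) = 9.0995 × 10⁻³ rad s⁻¹ ≈ 9.10 × 10⁻³ rad s⁻¹.

9.10 × 10⁻³ rad s⁻¹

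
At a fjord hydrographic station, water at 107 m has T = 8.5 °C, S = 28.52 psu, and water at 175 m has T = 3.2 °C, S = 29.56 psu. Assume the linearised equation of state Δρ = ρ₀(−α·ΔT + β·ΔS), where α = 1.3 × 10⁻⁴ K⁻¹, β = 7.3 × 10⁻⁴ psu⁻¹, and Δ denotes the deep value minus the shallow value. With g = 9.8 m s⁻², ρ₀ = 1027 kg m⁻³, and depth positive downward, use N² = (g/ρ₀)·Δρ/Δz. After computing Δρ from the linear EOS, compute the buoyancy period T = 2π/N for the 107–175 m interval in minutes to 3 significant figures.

7.25 min

ΔT = -5.3 K, ΔS = +1.04 psu (deep − shallow).
Δρ/ρ₀ = −αΔT + βΔS = 6.89 × 10⁻⁴ + 7.592 × 10⁻⁴ = 1.4482 × 10⁻³, so Δρ ≈ 1.487 kg m⁻³.
N² = (g/ρ₀)·Δρ/Δz = g·(Δρ/ρ₀)/Δz = 9.8 × 1.4482 × 10⁻³ / 68 = 2.0871 × 10⁻⁴ s⁻².
N = √(2.0871 × 10⁻⁴) = 0.014447 rad s⁻¹ → T = 2π/N = 434.91 s = 7.2485 min ≈ 7.25 min.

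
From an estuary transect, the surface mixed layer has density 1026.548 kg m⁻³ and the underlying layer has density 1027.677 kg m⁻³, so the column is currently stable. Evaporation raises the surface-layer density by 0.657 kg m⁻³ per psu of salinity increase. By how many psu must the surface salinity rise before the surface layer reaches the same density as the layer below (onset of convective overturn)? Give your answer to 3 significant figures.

Density deficit of the surface layer: 1027.677 − 1026.548 = 1.129 kg m⁻³.
Required change = 1.129 / 0.657 = 1.72 psu.

1.72 psu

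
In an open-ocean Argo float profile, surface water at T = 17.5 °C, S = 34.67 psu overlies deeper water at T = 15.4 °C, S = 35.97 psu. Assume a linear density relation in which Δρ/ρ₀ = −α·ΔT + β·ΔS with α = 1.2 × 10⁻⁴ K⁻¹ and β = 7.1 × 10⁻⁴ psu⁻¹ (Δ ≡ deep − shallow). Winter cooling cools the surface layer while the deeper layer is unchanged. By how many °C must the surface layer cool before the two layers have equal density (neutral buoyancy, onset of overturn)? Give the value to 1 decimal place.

9.8 °C

Neutral buoyancy requires Δρ = 0, i.e. −α(T_deep − T_surf′) + β(S_deep − S_surf) = 0.
T_surf′ = T_deep − (β/α)·ΔS = 15.4 − (7.1 × 10⁻⁴/1.2 × 10⁻⁴)·(+1.30) = 7.708 °C.
Cooling required: 17.5 − (7.708) = 9.792 °C.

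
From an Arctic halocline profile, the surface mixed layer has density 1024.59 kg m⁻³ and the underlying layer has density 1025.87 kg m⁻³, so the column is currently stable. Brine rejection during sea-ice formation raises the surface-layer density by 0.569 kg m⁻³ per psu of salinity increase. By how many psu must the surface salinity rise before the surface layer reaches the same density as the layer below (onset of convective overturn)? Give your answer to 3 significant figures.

Density deficit of the surface layer: 1025.87 − 1024.59 = 1.28 kg m⁻³.
Required change = 1.28 / 0.569 = 2.25 psu.

2.25 psu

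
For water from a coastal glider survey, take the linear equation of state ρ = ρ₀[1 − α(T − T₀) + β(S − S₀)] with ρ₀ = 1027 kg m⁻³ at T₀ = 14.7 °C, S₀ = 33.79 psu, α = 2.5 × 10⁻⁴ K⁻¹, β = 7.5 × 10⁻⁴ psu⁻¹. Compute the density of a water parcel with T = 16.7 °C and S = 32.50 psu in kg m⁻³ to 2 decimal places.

T − T₀ = +2.0 K, S − S₀ = -1.29 psu.
Bracket = 1 − α·(+2.0) + β·(-1.29) = 1 + (-1.4675 × 10⁻³) = 0.9985325.
ρ = 1027 × 0.9985325 = 1025.49 kg m⁻³.

1025.49 kg m⁻³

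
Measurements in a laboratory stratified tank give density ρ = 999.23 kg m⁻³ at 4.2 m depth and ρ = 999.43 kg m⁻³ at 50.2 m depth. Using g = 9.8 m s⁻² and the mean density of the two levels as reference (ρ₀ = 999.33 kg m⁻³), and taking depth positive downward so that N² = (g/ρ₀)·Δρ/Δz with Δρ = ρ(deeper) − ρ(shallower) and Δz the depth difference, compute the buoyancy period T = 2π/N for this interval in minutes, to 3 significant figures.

Δρ = 999.43 − 999.23 = 0.20 kg m⁻³ over Δz = 50.2 − 4.2 = 46 m.
N² = (9.8/999.33) × (0.20/46) = 4.2637 × 10⁻⁵ s⁻².
N = √(4.2637 × 10⁻⁵) = 6.5297 × 10⁻³ rad s⁻¹, so T = 2π/N = 962.25 s = 16.038 min ≈ 16.0 min.

16.0 min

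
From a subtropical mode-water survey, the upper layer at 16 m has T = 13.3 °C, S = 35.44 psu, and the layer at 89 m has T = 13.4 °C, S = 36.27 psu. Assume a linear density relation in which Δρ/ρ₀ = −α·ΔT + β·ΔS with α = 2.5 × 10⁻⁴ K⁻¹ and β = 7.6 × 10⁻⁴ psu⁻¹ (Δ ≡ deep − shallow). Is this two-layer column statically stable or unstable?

ΔT = 13.4 − 13.3 = +0.1 K and ΔS = 36.27 − 35.44 = +0.83 psu (deep − shallow).
−αΔT = -2.50 × 10⁻⁵; βΔS = 6.308 × 10⁻⁴; sum Δρ/ρ₀ = 6.058 × 10⁻⁴.
Δρ/ρ₀ > 0, so Δρ > 0: deeper water is denser → statically stable.

stable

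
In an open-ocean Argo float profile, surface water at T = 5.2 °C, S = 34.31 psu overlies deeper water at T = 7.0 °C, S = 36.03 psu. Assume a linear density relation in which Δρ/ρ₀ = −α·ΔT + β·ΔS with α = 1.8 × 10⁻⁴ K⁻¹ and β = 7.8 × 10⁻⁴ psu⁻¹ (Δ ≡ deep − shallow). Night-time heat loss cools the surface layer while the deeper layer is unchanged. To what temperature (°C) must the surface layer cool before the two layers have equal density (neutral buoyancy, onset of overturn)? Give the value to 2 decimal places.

Neutral buoyancy requires Δρ = 0, i.e. −α(T_deep − T_surf′) + β(S_deep − S_surf) = 0.
T_surf′ = T_deep − (β/α)·ΔS = 7.0 − (7.8 × 10⁻⁴/1.8 × 10⁻⁴)·(+1.72) = -0.4533 °C.
Cooling required: 5.2 − (-0.4533) = 5.6533 °C.

-0.45 °C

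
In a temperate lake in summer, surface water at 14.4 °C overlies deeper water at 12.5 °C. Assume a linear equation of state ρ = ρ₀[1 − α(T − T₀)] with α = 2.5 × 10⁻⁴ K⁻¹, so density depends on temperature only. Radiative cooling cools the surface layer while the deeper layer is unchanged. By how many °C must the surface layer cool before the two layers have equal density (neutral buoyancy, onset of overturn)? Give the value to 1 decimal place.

1.9 °C

With temperature the only control, equal density requires T_surf′ = T_deep.
T_surf′ = 12.5 °C.
Cooling required: 14.4 − 12.5 = 1.9 °C.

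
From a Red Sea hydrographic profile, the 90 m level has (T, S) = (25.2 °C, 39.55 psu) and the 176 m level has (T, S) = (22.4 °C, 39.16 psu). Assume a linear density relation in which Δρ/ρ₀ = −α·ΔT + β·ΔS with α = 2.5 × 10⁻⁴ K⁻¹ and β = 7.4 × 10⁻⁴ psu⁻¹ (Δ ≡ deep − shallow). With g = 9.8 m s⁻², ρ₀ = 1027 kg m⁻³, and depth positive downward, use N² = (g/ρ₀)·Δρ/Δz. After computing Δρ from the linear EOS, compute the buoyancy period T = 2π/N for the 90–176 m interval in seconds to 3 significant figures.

918 s

ΔT = -2.8 K, ΔS = -0.39 psu (deep − shallow).
Δρ/ρ₀ = −αΔT + βΔS = 7.00 × 10⁻⁴ − 2.886 × 10⁻⁴ = 4.114 × 10⁻⁴, so Δρ ≈ 0.4225 kg m⁻³.
N² = (g/ρ₀)·Δρ/Δz = g·(Δρ/ρ₀)/Δz = 9.8 × 4.114 × 10⁻⁴ / 86 = 4.6880 × 10⁻⁵ s⁻².
N = √(4.6880 × 10⁻⁵) = 6.8469 × 10⁻³ rad s⁻¹ → T = 2π/N = 917.67 s ≈ 918 s.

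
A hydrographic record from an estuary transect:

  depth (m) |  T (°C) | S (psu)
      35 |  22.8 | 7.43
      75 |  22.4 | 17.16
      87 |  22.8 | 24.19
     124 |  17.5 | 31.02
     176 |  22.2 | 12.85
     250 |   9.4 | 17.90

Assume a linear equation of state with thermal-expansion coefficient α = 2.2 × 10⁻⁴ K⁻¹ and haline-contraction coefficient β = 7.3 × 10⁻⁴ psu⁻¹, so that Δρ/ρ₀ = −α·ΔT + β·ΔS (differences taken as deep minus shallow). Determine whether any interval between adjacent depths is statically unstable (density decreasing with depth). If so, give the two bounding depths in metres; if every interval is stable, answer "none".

124–176 m

Evaluate Δρ/ρ₀ = −αΔT + βΔS across each adjacent pair:
  35–75 m: −αΔT+βΔS = −(2.2 × 10⁻⁴)(-0.4)+(7.3 × 10⁻⁴)(+9.73) = 7.2 × 10⁻³ → stable
  75–87 m: −αΔT+βΔS = −(2.2 × 10⁻⁴)(+0.4)+(7.3 × 10⁻⁴)(+7.03) = 5.0 × 10⁻³ → stable
  87–124 m: −αΔT+βΔS = −(2.2 × 10⁻⁴)(-5.3)+(7.3 × 10⁻⁴)(+6.83) = 6.2 × 10⁻³ → stable
  124–176 m: −αΔT+βΔS = −(2.2 × 10⁻⁴)(+4.7)+(7.3 × 10⁻⁴)(-18.17) = -0.014 → UNSTABLE
  176–250 m: −αΔT+βΔS = −(2.2 × 10⁻⁴)(-12.8)+(7.3 × 10⁻⁴)(+5.05) = 6.5 × 10⁻³ → stable
The 124–176 m interval has Δρ < 0: lighter water underlies denser water.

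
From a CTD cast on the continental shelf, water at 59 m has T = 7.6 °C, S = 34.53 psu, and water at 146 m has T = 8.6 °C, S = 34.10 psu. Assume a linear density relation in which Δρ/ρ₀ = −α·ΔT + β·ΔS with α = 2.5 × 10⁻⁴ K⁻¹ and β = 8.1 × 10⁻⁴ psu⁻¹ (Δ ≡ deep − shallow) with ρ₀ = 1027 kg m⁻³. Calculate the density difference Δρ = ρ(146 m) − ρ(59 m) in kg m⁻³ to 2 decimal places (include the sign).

-0.61 kg m⁻³

ΔT = +1.0 K, ΔS = -0.43 psu (deep − shallow).
Δρ/ρ₀ = −(2.5 × 10⁻⁴)(+1.0) + (8.1 × 10⁻⁴)(-0.43) = -5.983 × 10⁻⁴.
Δρ = 1027 × (-5.983 × 10⁻⁴) = -0.61 kg m⁻³.
Negative Δρ: lighter below, statically unstable.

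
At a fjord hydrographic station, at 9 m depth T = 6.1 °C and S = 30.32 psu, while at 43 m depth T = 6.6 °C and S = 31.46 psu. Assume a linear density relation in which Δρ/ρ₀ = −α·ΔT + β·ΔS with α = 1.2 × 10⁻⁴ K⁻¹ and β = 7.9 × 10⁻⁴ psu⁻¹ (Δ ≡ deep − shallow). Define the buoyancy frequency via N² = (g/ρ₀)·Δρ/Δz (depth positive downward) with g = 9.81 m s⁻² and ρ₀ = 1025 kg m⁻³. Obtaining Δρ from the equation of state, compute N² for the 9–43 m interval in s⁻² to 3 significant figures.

ΔT = +0.5 K, ΔS = +1.14 psu (deep − shallow).
Δρ/ρ₀ = −αΔT + βΔS = -6.00 × 10⁻⁵ + 9.006 × 10⁻⁴ = 8.406 × 10⁻⁴, so Δρ ≈ 0.8616 kg m⁻³.
N² = (g/ρ₀)·Δρ/Δz = g·(Δρ/ρ₀)/Δz = 9.81 × 8.406 × 10⁻⁴ / 34 = 2.4254 × 10⁻⁴ s⁻² ≈ 2.43 × 10⁻⁴ s⁻².

2.43 × 10⁻⁴ s⁻²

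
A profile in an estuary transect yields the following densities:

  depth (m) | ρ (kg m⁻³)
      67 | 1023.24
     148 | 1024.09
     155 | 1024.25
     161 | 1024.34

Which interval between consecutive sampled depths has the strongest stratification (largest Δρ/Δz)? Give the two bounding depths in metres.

148–155 m

Compute the density gradient over each adjacent pair:
  67–148 m: Δρ/Δz = 0.85/81 = 0.010 kg m⁻⁴
  148–155 m: Δρ/Δz = 0.16/7 = 0.023 kg m⁻⁴
  155–161 m: Δρ/Δz = 0.09/6 = 0.015 kg m⁻⁴
The largest gradient is in the 148–155 m interval — the pycnocline.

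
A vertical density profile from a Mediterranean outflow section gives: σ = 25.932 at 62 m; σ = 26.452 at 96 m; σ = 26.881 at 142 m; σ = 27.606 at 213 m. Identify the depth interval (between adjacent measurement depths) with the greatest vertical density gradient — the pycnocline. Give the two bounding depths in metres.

62–96 m

Compute the density gradient over each adjacent pair:
  62–96 m: Δρ/Δz = 0.520/34 = 0.015 kg m⁻⁴
  96–142 m: Δρ/Δz = 0.429/46 = 9.3 × 10⁻³ kg m⁻⁴
  142–213 m: Δρ/Δz = 0.725/71 = 0.010 kg m⁻⁴
The largest gradient is in the 62–96 m interval — the pycnocline.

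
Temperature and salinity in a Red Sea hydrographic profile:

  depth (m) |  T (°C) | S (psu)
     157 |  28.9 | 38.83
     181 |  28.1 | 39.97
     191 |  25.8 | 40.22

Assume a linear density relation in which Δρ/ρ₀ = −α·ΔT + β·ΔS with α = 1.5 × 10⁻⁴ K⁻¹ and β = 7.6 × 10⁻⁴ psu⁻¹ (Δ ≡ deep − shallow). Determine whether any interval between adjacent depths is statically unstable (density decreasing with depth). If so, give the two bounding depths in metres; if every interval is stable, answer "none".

none

Evaluate Δρ/ρ₀ = −αΔT + βΔS across each adjacent pair:
  157–181 m: −αΔT+βΔS = −(1.5 × 10⁻⁴)(-0.8)+(7.6 × 10⁻⁴)(+1.14) = 9.9 × 10⁻⁴ → stable
  181–191 m: −αΔT+βΔS = −(1.5 × 10⁻⁴)(-2.3)+(7.6 × 10⁻⁴)(+0.25) = 5.3 × 10⁻⁴ → stable
Every interval has Δρ > 0: the column is stably stratified throughout.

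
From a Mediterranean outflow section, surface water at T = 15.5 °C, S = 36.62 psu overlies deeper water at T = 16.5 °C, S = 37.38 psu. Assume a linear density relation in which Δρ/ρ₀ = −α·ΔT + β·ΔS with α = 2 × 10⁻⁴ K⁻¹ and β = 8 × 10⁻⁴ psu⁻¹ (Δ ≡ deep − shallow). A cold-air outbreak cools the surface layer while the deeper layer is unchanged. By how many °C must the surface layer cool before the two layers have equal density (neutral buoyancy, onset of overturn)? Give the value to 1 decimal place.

2.0 °C

Neutral buoyancy requires Δρ = 0, i.e. −α(T_deep − T_surf′) + β(S_deep − S_surf) = 0.
T_surf′ = T_deep − (β/α)·ΔS = 16.5 − (8 × 10⁻⁴/2 × 10⁻⁴)·(+0.76) = 13.460 °C.
Cooling required: 15.5 − (13.460) = 2.040 °C.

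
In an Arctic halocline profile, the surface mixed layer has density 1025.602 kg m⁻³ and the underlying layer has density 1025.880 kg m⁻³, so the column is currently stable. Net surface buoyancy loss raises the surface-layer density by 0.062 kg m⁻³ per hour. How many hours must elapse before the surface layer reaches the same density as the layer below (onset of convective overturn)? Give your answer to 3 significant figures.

4.48 hours

Density deficit of the surface layer: 1025.880 − 1025.602 = 0.278 kg m⁻³.
Required change = 0.278 / 0.062 = 4.48 hours.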